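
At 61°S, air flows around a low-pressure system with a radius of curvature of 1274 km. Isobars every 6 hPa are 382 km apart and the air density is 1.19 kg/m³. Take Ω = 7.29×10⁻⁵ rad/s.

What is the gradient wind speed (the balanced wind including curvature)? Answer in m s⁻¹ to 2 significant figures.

9.8 m s⁻¹

Coriolis parameter at 61°S:
f = 2Ω sin φ = 2 × 7.29×10⁻⁵ × sin 61° = 1.28×10⁻⁴ s⁻¹
Pressure gradient: |∂P/∂n| = 600 Pa / 382000 m = 1.57×10⁻³ Pa/m
Geostrophic speed: V_g = |∂P/∂n|/(fρ) = 1.57×10⁻³/(1.28×10⁻⁴ × 1.19) = 10.4 m/s
Around a low, centrifugal force acts outward with Coriolis, so pressure-gradient force balances both:
(1/ρ)|∂P/∂n| = fV + V²/R  →  V² + fR·V − fR·V_g = 0
With fR = 1.28×10⁻⁴ × 1274×10³ m = 162 m/s:
V = [−fR + √((fR)² + 4 fR V_g)]/2 = [−162 + √(162² + 4×162×10.4)]/2 = 9.76 m/s
Subgeostrophic (V < V_g = 10.4 m/s), as expected around a low.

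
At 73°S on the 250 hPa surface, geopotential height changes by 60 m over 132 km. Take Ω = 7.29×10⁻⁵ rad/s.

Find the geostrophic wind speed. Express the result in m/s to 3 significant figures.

32.0 m/s

Coriolis parameter at 73°S:
f = 2Ω sin φ = 2 × 7.29×10⁻⁵ × sin 73° = 1.39×10⁻⁴ s⁻¹
Height gradient: |∂Z/∂n| = 60 m / 132000 m = 4.55×10⁻⁴
On a pressure surface, geostrophic balance gives V_g = (g/f)|∂Z/∂n|:
V_g = 9.81 × 4.55×10⁻⁴ / 1.39×10⁻⁴ = 32.0 m/s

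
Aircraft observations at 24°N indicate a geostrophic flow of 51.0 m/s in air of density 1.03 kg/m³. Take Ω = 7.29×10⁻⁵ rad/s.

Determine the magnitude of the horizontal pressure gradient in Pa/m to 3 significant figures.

Coriolis parameter at 24°N:
f = 2Ω sin φ = 2 × 7.29×10⁻⁵ × sin 24° = 5.93×10⁻⁵ s⁻¹
Geostrophic balance rearranged: |∂P/∂n| = f ρ V_g
|∂P/∂n| = 5.93×10⁻⁵ × 1.03 × 51.0 = 3.12×10⁻³ Pa/m

3.12×10⁻³ Pa/m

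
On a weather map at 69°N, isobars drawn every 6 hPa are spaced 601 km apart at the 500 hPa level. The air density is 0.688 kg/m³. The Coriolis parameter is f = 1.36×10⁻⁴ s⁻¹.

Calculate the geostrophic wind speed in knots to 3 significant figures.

20.7 knots

Pressure gradient: |∂P/∂n| = 600 Pa / 601000 m = 9.98×10⁻⁴ Pa/m
Geostrophic balance (pressure-gradient force = Coriolis force):
V_g = (1/(fρ)) |∂P/∂n| = 9.98×10⁻⁴ / (1.36×10⁻⁴ × 0.688) = 10.7 m/s
Converting: 10.7 m/s × 1.944 = 20.7 knots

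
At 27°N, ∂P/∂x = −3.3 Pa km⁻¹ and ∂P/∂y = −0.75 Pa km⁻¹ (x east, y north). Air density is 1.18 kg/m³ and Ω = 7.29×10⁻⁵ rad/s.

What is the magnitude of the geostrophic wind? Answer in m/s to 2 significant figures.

43 m/s

Coriolis parameter at 27°N:
f = 2Ω sin φ = 2 × 7.29×10⁻⁵ × sin 27° = 6.62×10⁻⁵ s⁻¹
Component geostrophic relations (x east, y north):
u_g = −(1/(fρ)) ∂P/∂y,  v_g = (1/(fρ)) ∂P/∂x
u_g = −(−0.75×10⁻³)/(6.62×10⁻⁵ × 1.18) = 9.60 m/s;  v_g = (−3.3×10⁻³)/(6.62×10⁻⁵ × 1.18) = −42.3 m/s
|V_g| = √(u_g² + v_g²) = 43.3 m/s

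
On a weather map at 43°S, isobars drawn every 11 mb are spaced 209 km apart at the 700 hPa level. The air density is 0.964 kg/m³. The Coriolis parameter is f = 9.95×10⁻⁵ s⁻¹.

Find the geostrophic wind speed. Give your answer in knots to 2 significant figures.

110 knots

Pressure gradient: |∂P/∂n| = 1100 Pa / 209000 m = 5.26×10⁻³ Pa/m
Geostrophic balance (pressure-gradient force = Coriolis force):
V_g = (1/(fρ)) |∂P/∂n| = 5.26×10⁻³ / (9.95×10⁻⁵ × 0.964) = 54.9 m/s
Converting: 54.9 m/s × 1.944 = 110 knots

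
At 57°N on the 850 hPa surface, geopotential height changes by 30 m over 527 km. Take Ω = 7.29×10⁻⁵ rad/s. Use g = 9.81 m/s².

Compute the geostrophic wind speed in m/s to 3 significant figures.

4.57 m/s

Coriolis parameter at 57°N:
f = 2Ω sin φ = 2 × 7.29×10⁻⁵ × sin 57° = 1.22×10⁻⁴ s⁻¹
Height gradient: |∂Z/∂n| = 30 m / 527000 m = 5.69×10⁻⁵
On a pressure surface, geostrophic balance gives V_g = (g/f)|∂Z/∂n|:
V_g = 9.81 × 5.69×10⁻⁵ / 1.22×10⁻⁴ = 4.57 m/s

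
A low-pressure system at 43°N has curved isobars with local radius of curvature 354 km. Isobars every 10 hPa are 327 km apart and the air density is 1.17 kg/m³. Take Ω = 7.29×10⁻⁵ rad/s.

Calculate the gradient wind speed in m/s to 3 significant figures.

Coriolis parameter at 43°N:
f = 2Ω sin φ = 2 × 7.29×10⁻⁵ × sin 43° = 9.94×10⁻⁵ s⁻¹
Pressure gradient: |∂P/∂n| = 1000 Pa / 327000 m = 3.06×10⁻³ Pa/m
Geostrophic speed: V_g = |∂P/∂n|/(fρ) = 3.06×10⁻³/(9.94×10⁻⁵ × 1.17) = 26.3 m/s
Around a low, centrifugal force acts outward with Coriolis, so pressure-gradient force balances both:
(1/ρ)|∂P/∂n| = fV + V²/R  →  V² + fR·V − fR·V_g = 0
With fR = 9.94×10⁻⁵ × 354×10³ m = 35.2 m/s:
V = [−fR + √((fR)² + 4 fR V_g)]/2 = [−35.2 + √(35.2² + 4×35.2×26.3)]/2 = 17.5 m/s
Subgeostrophic (V < V_g = 26.3 m/s), as expected around a low.

17.5 m/s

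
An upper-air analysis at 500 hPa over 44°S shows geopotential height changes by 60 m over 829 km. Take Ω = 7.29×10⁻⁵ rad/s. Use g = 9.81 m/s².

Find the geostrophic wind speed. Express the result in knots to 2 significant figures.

Coriolis parameter at 44°S:
f = 2Ω sin φ = 2 × 7.29×10⁻⁵ × sin 44° = 1.01×10⁻⁴ s⁻¹
Height gradient: |∂Z/∂n| = 60 m / 829000 m = 7.24×10⁻⁵
On a pressure surface, geostrophic balance gives V_g = (g/f)|∂Z/∂n|:
V_g = 9.81 × 7.24×10⁻⁵ / 1.01×10⁻⁴ = 7.01 m/s
Converting: 7.01 m/s × 1.944 = 14 knots

14 knots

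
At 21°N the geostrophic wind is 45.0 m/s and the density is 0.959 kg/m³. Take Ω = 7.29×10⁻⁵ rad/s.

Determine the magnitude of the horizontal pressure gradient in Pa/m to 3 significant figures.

2.25×10⁻³ Pa/m

Coriolis parameter at 21°N:
f = 2Ω sin φ = 2 × 7.29×10⁻⁵ × sin 21° = 5.23×10⁻⁵ s⁻¹
Geostrophic balance rearranged: |∂P/∂n| = f ρ V_g
|∂P/∂n| = 5.23×10⁻⁵ × 0.959 × 45.0 = 2.25×10⁻³ Pa/m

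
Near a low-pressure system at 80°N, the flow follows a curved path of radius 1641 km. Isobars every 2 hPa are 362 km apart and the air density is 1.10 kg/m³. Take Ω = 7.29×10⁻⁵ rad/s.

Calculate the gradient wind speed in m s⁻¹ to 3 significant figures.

3.45 m s⁻¹

Coriolis parameter at 80°N:
f = 2Ω sin φ = 2 × 7.29×10⁻⁵ × sin 80° = 1.44×10⁻⁴ s⁻¹
Pressure gradient: |∂P/∂n| = 200 Pa / 362000 m = 5.52×10⁻⁴ Pa/m
Geostrophic speed: V_g = |∂P/∂n|/(fρ) = 5.52×10⁻⁴/(1.44×10⁻⁴ × 1.10) = 3.50 m/s
Around a low, centrifugal force acts outward with Coriolis, so pressure-gradient force balances both:
(1/ρ)|∂P/∂n| = fV + V²/R  →  V² + fR·V − fR·V_g = 0
With fR = 1.44×10⁻⁴ × 1641×10³ m = 236 m/s:
V = [−fR + √((fR)² + 4 fR V_g)]/2 = [−236 + √(236² + 4×236×3.5)]/2 = 3.45 m/s
Subgeostrophic (V < V_g = 3.5 m/s), as expected around a low.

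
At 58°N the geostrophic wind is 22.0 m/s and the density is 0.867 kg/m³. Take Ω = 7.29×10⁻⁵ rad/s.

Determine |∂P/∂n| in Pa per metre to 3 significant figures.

2.36×10⁻³ Pa/m

Coriolis parameter at 58°N:
f = 2Ω sin φ = 2 × 7.29×10⁻⁵ × sin 58° = 1.24×10⁻⁴ s⁻¹
Geostrophic balance rearranged: |∂P/∂n| = f ρ V_g
|∂P/∂n| = 1.24×10⁻⁴ × 0.867 × 22.0 = 2.36×10⁻³ Pa/m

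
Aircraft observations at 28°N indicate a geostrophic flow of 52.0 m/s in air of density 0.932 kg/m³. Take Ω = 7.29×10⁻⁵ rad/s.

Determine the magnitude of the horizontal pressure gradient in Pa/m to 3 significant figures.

3.32×10⁻³ Pa/m

Coriolis parameter at 28°N:
f = 2Ω sin φ = 2 × 7.29×10⁻⁵ × sin 28° = 6.84×10⁻⁵ s⁻¹
Geostrophic balance rearranged: |∂P/∂n| = f ρ V_g
|∂P/∂n| = 6.84×10⁻⁵ × 0.932 × 52.0 = 3.32×10⁻³ Pa/m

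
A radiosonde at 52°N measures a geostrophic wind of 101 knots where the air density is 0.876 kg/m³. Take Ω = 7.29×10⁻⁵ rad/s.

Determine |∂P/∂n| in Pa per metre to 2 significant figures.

Coriolis parameter at 52°N:
f = 2Ω sin φ = 2 × 7.29×10⁻⁵ × sin 52° = 1.15×10⁻⁴ s⁻¹
Wind speed in SI: 101 knots = 52.0 m/s
Geostrophic balance rearranged: |∂P/∂n| = f ρ V_g
|∂P/∂n| = 1.15×10⁻⁴ × 0.876 × 52.0 = 5.23×10⁻³ Pa/m

5.2×10⁻³ Pa/m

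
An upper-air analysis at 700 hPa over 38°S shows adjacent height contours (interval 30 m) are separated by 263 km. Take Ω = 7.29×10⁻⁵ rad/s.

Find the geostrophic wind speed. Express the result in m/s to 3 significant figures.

12.5 m/s

Coriolis parameter at 38°S:
f = 2Ω sin φ = 2 × 7.29×10⁻⁵ × sin 38° = 8.98×10⁻⁵ s⁻¹
Height gradient: |∂Z/∂n| = 30 m / 263000 m = 1.14×10⁻⁴
On a pressure surface, geostrophic balance gives V_g = (g/f)|∂Z/∂n|:
V_g = 9.81 × 1.14×10⁻⁴ / 8.98×10⁻⁵ = 12.5 m/s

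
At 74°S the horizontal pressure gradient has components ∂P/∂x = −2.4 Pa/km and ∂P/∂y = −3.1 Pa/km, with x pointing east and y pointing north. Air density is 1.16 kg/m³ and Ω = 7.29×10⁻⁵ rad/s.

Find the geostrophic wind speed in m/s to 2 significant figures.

24 m/s

Coriolis parameter at 74°S:
f = 2Ω sin φ = 2 × 7.29×10⁻⁵ × sin 74° = 1.40×10⁻⁴ s⁻¹
In the Southern Hemisphere f is negative: f = −1.40×10⁻⁴ s⁻¹.
Component geostrophic relations (x east, y north):
u_g = −(1/(fρ)) ∂P/∂y,  v_g = (1/(fρ)) ∂P/∂x
u_g = −(−3.1×10⁻³)/(−1.40×10⁻⁴ × 1.16) = −19.1 m/s;  v_g = (−2.4×10⁻³)/(−1.40×10⁻⁴ × 1.16) = 14.8 m/s
|V_g| = √(u_g² + v_g²) = 24.1 m/s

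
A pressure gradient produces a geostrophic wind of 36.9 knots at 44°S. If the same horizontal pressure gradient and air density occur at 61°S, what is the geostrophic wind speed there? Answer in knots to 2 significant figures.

29 knots

With the same pressure gradient and density, V_g ∝ 1/f ∝ 1/sin φ.
V₂ = V₁ · sin φ₁ / sin φ₂ = 36.9 × sin 44° / sin 61°
V₂ = 36.9 × 0.6947/0.8746 = 29 knots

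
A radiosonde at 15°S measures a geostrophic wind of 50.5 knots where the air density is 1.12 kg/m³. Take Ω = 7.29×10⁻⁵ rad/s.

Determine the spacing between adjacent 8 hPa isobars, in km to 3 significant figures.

729 km

Coriolis parameter at 15°S:
f = 2Ω sin φ = 2 × 7.29×10⁻⁵ × sin 15° = 3.77×10⁻⁵ s⁻¹
Wind speed in SI: 50.5 knots = 26.0 m/s
Geostrophic balance rearranged: |∂P/∂n| = f ρ V_g
|∂P/∂n| = 3.77×10⁻⁵ × 1.12 × 26.0 = 1.10×10⁻³ Pa/m
Isobar spacing: Δn = ΔP/|∂P/∂n| = 800 Pa / 1.10×10⁻³ Pa/m = 728599 m ≈ 729 km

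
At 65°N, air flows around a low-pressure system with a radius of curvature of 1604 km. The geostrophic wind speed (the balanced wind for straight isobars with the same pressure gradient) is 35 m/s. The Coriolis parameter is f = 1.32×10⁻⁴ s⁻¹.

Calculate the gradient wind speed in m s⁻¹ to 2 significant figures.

Around a low, centrifugal force acts outward with Coriolis, so pressure-gradient force balances both:
(1/ρ)|∂P/∂n| = fV + V²/R  →  V² + fR·V − fR·V_g = 0
With fR = 1.32×10⁻⁴ × 1604×10³ m = 212 m/s:
V = [−fR + √((fR)² + 4 fR V_g)]/2 = [−212 + √(212² + 4×212×35)]/2 = 30.6 m/s
Subgeostrophic (V < V_g = 35 m/s), as expected around a low.

31 m s⁻¹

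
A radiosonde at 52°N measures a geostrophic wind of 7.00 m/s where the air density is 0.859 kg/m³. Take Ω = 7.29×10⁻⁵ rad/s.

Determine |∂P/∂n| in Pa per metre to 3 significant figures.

6.91×10⁻⁴ Pa/m

Coriolis parameter at 52°N:
f = 2Ω sin φ = 2 × 7.29×10⁻⁵ × sin 52° = 1.15×10⁻⁴ s⁻¹
Geostrophic balance rearranged: |∂P/∂n| = f ρ V_g
|∂P/∂n| = 1.15×10⁻⁴ × 0.859 × 7.00 = 6.91×10⁻⁴ Pa/m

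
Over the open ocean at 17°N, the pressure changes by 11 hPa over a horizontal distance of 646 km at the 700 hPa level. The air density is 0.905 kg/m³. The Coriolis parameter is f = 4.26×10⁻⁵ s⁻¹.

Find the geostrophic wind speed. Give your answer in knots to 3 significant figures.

85.9 knots

Pressure gradient: |∂P/∂n| = 1100 Pa / 646000 m = 1.70×10⁻³ Pa/m
Geostrophic balance (pressure-gradient force = Coriolis force):
V_g = (1/(fρ)) |∂P/∂n| = 1.70×10⁻³ / (4.26×10⁻⁵ × 0.905) = 44.2 m/s
Converting: 44.2 m/s × 1.944 = 85.9 knots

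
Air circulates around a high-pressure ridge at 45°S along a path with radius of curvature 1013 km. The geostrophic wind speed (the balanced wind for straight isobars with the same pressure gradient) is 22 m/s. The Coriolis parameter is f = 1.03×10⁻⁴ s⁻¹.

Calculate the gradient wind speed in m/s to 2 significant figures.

Around a high, pressure-gradient force acts outward with centrifugal, so Coriolis balances both:
fV = (1/ρ)|∂P/∂n| + V²/R  →  V² − fR·V + fR·V_g = 0
With fR = 1.03×10⁻⁴ × 1013×10³ m = 104 m/s:
V = [fR − √((fR)² − 4 fR V_g)]/2 = [104 − √(104² − 4×104×22)]/2 = 31.5 m/s
Supergeostrophic (V > V_g = 22 m/s), as expected around a high.

32 m/s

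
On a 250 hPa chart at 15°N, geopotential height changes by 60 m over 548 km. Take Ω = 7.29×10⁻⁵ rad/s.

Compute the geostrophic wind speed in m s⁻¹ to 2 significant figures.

28 m s⁻¹

Coriolis parameter at 15°N:
f = 2Ω sin φ = 2 × 7.29×10⁻⁵ × sin 15° = 3.77×10⁻⁵ s⁻¹
Height gradient: |∂Z/∂n| = 60 m / 548000 m = 1.09×10⁻⁴
On a pressure surface, geostrophic balance gives V_g = (g/f)|∂Z/∂n|:
V_g = 9.81 × 1.09×10⁻⁴ / 3.77×10⁻⁵ = 28.5 m/s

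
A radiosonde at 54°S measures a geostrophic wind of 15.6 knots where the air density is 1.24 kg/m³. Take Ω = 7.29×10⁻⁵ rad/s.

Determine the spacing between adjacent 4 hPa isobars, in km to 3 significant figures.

Coriolis parameter at 54°S:
f = 2Ω sin φ = 2 × 7.29×10⁻⁵ × sin 54° = 1.18×10⁻⁴ s⁻¹
Wind speed in SI: 15.6 knots = 8.03 m/s
Geostrophic balance rearranged: |∂P/∂n| = f ρ V_g
|∂P/∂n| = 1.18×10⁻⁴ × 1.24 × 8.03 = 1.17×10⁻³ Pa/m
Isobar spacing: Δn = ΔP/|∂P/∂n| = 400 Pa / 1.17×10⁻³ Pa/m = 340769 m ≈ 341 km

341 km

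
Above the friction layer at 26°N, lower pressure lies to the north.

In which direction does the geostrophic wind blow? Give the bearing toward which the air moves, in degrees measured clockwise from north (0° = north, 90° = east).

The pressure-gradient force points toward the north (bearing 000°).
Geostrophic balance: in the Northern Hemisphere the Coriolis force deflects motion to the right, so the geostrophic wind blows 90° to the right of the pressure-gradient force (low pressure on the left).
Rotating 000° by 90° clockwise gives 090° — the wind blows toward the east.

090°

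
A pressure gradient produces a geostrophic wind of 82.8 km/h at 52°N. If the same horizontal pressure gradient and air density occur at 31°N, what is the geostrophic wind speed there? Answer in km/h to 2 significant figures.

With the same pressure gradient and density, V_g ∝ 1/f ∝ 1/sin φ.
V₂ = V₁ · sin φ₁ / sin φ₂ = 82.8 × sin 52° / sin 31°
V₂ = 82.8 × 0.7880/0.5150 = 130 km/h

130 km/h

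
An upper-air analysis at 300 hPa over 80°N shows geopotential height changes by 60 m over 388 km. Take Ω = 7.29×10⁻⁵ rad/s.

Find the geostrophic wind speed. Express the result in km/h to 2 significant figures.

38 km/h

Coriolis parameter at 80°N:
f = 2Ω sin φ = 2 × 7.29×10⁻⁵ × sin 80° = 1.44×10⁻⁴ s⁻¹
Height gradient: |∂Z/∂n| = 60 m / 388000 m = 1.55×10⁻⁴
On a pressure surface, geostrophic balance gives V_g = (g/f)|∂Z/∂n|:
V_g = 9.81 × 1.55×10⁻⁴ / 1.44×10⁻⁴ = 10.6 m/s
Converting: 10.6 m/s × 3.6 = 38 km/h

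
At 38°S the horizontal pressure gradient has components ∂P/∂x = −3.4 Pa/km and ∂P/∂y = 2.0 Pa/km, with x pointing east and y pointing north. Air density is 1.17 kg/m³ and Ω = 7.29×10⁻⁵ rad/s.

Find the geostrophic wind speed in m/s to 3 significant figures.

Coriolis parameter at 38°S:
f = 2Ω sin φ = 2 × 7.29×10⁻⁵ × sin 38° = 8.98×10⁻⁵ s⁻¹
In the Southern Hemisphere f is negative: f = −8.98×10⁻⁵ s⁻¹.
Component geostrophic relations (x east, y north):
u_g = −(1/(fρ)) ∂P/∂y,  v_g = (1/(fρ)) ∂P/∂x
u_g = −(2.0×10⁻³)/(−8.98×10⁻⁵ × 1.17) = 19.0 m/s;  v_g = (−3.4×10⁻³)/(−8.98×10⁻⁵ × 1.17) = 32.4 m/s
|V_g| = √(u_g² + v_g²) = 37.6 m/s

37.6 m/s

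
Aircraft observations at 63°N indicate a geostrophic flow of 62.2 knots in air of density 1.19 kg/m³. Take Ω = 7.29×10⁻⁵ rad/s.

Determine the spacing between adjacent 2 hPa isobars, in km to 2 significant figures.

Coriolis parameter at 63°N:
f = 2Ω sin φ = 2 × 7.29×10⁻⁵ × sin 63° = 1.30×10⁻⁴ s⁻¹
Wind speed in SI: 62.2 knots = 32.0 m/s
Geostrophic balance rearranged: |∂P/∂n| = f ρ V_g
|∂P/∂n| = 1.30×10⁻⁴ × 1.19 × 32.0 = 4.95×10⁻³ Pa/m
Isobar spacing: Δn = ΔP/|∂P/∂n| = 200 Pa / 4.95×10⁻³ Pa/m = 40431 m ≈ 40 km

40 km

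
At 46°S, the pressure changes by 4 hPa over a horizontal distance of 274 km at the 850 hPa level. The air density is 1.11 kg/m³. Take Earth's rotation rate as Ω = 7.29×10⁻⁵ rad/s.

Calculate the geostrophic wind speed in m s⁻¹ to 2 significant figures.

13 m s⁻¹

Coriolis parameter at 46°S:
f = 2Ω sin φ = 2 × 7.29×10⁻⁵ × sin 46° = 1.05×10⁻⁴ s⁻¹
Pressure gradient: |∂P/∂n| = 400 Pa / 274000 m = 1.46×10⁻³ Pa/m
Geostrophic balance (pressure-gradient force = Coriolis force):
V_g = (1/(fρ)) |∂P/∂n| = 1.46×10⁻³ / (1.05×10⁻⁴ × 1.11) = 12.5 m/s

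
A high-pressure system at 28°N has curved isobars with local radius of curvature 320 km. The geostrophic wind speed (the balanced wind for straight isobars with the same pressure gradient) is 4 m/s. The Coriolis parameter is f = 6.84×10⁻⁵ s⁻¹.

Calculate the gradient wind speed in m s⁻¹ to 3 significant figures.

5.27 m s⁻¹

Around a high, pressure-gradient force acts outward with centrifugal, so Coriolis balances both:
fV = (1/ρ)|∂P/∂n| + V²/R  →  V² − fR·V + fR·V_g = 0
With fR = 6.84×10⁻⁵ × 320×10³ m = 21.9 m/s:
V = [fR − √((fR)² − 4 fR V_g)]/2 = [21.9 − √(21.9² − 4×21.9×4)]/2 = 5.27 m/s
Supergeostrophic (V > V_g = 4 m/s), as expected around a high.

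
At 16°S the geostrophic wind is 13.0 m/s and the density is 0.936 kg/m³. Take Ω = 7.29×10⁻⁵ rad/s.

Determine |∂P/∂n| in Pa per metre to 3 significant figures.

Coriolis parameter at 16°S:
f = 2Ω sin φ = 2 × 7.29×10⁻⁵ × sin 16° = 4.02×10⁻⁵ s⁻¹
Geostrophic balance rearranged: |∂P/∂n| = f ρ V_g
|∂P/∂n| = 4.02×10⁻⁵ × 0.936 × 13.0 = 4.89×10⁻⁴ Pa/m

4.89×10⁻⁴ Pa/m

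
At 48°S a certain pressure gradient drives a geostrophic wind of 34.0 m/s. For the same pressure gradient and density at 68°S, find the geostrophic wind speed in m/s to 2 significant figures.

27 m/s

With the same pressure gradient and density, V_g ∝ 1/f ∝ 1/sin φ.
V₂ = V₁ · sin φ₁ / sin φ₂ = 34.0 × sin 48° / sin 68°
V₂ = 34.0 × 0.7431/0.9272 = 27 m/s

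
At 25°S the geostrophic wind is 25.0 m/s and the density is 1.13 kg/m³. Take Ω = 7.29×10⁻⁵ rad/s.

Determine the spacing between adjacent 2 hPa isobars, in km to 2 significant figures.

Coriolis parameter at 25°S:
f = 2Ω sin φ = 2 × 7.29×10⁻⁵ × sin 25° = 6.16×10⁻⁵ s⁻¹
Geostrophic balance rearranged: |∂P/∂n| = f ρ V_g
|∂P/∂n| = 6.16×10⁻⁵ × 1.13 × 25.0 = 1.74×10⁻³ Pa/m
Isobar spacing: Δn = ΔP/|∂P/∂n| = 200 Pa / 1.74×10⁻³ Pa/m = 114896 m ≈ 110 km

110 km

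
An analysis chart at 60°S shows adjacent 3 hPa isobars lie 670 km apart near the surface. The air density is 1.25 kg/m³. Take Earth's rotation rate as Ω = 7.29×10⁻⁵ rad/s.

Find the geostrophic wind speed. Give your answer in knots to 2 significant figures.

5.5 knots

Coriolis parameter at 60°S:
f = 2Ω sin φ = 2 × 7.29×10⁻⁵ × sin 60° = 1.26×10⁻⁴ s⁻¹
Pressure gradient: |∂P/∂n| = 300 Pa / 670000 m = 4.48×10⁻⁴ Pa/m
Geostrophic balance (pressure-gradient force = Coriolis force):
V_g = (1/(fρ)) |∂P/∂n| = 4.48×10⁻⁴ / (1.26×10⁻⁴ × 1.25) = 2.84 m/s
Converting: 2.84 m/s × 1.944 = 5.5 knots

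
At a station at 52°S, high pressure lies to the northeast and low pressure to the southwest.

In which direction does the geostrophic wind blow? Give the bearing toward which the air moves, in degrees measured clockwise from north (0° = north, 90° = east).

135°

The pressure-gradient force points toward the southwest (bearing 225°).
Geostrophic balance: in the Southern Hemisphere the Coriolis force deflects motion to the left, so the geostrophic wind blows 90° to the left of the pressure-gradient force (low pressure on the right).
Rotating 225° by 90° counterclockwise gives 135° — the wind blows toward the southeast.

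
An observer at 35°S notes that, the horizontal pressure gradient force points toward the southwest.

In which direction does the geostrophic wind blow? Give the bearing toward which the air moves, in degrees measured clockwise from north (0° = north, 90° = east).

135°

The pressure-gradient force points toward the southwest (bearing 225°).
Geostrophic balance: in the Southern Hemisphere the Coriolis force deflects motion to the left, so the geostrophic wind blows 90° to the left of the pressure-gradient force (low pressure on the right).
Rotating 225° by 90° counterclockwise gives 135° — the wind blows toward the southeast.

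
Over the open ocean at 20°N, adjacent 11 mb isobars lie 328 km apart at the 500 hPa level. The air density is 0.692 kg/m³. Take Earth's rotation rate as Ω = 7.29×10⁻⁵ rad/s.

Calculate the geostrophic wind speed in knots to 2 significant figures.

190 knots

Coriolis parameter at 20°N:
f = 2Ω sin φ = 2 × 7.29×10⁻⁵ × sin 20° = 4.99×10⁻⁵ s⁻¹
Pressure gradient: |∂P/∂n| = 1100 Pa / 328000 m = 3.35×10⁻³ Pa/m
Geostrophic balance (pressure-gradient force = Coriolis force):
V_g = (1/(fρ)) |∂P/∂n| = 3.35×10⁻³ / (4.99×10⁻⁵ × 0.692) = 97.2 m/s
Converting: 97.2 m/s × 1.944 = 190 knots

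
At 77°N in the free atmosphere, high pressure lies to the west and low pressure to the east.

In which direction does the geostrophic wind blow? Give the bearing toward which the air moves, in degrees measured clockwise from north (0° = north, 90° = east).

180°

The pressure-gradient force points toward the east (bearing 090°).
Geostrophic balance: in the Northern Hemisphere the Coriolis force deflects motion to the right, so the geostrophic wind blows 90° to the right of the pressure-gradient force (low pressure on the left).
Rotating 090° by 90° clockwise gives 180° — the wind blows toward the south.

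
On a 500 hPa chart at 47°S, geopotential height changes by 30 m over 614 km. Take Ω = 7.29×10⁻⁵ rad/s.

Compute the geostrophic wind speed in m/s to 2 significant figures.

4.5 m/s

Coriolis parameter at 47°S:
f = 2Ω sin φ = 2 × 7.29×10⁻⁵ × sin 47° = 1.07×10⁻⁴ s⁻¹
Height gradient: |∂Z/∂n| = 30 m / 614000 m = 4.89×10⁻⁵
On a pressure surface, geostrophic balance gives V_g = (g/f)|∂Z/∂n|:
V_g = 9.81 × 4.89×10⁻⁵ / 1.07×10⁻⁴ = 4.50 m/s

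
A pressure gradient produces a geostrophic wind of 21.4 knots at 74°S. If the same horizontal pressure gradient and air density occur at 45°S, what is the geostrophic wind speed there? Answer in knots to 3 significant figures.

29.1 knots

With the same pressure gradient and density, V_g ∝ 1/f ∝ 1/sin φ.
V₂ = V₁ · sin φ₁ / sin φ₂ = 21.4 × sin 74° / sin 45°
V₂ = 21.4 × 0.9613/0.7071 = 29.1 knots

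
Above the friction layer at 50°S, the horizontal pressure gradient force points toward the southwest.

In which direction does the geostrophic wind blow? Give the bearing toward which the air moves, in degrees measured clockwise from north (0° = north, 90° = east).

135°

The pressure-gradient force points toward the southwest (bearing 225°).
Geostrophic balance: in the Southern Hemisphere the Coriolis force deflects motion to the left, so the geostrophic wind blows 90° to the left of the pressure-gradient force (low pressure on the right).
Rotating 225° by 90° counterclockwise gives 135° — the wind blows toward the southeast.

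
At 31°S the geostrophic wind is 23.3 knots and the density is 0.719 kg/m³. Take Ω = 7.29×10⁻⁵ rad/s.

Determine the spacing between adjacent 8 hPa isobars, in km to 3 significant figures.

Coriolis parameter at 31°S:
f = 2Ω sin φ = 2 × 7.29×10⁻⁵ × sin 31° = 7.51×10⁻⁵ s⁻¹
Wind speed in SI: 23.3 knots = 12.0 m/s
Geostrophic balance rearranged: |∂P/∂n| = f ρ V_g
|∂P/∂n| = 7.51×10⁻⁵ × 0.719 × 12.0 = 6.47×10⁻⁴ Pa/m
Isobar spacing: Δn = ΔP/|∂P/∂n| = 800 Pa / 6.47×10⁻⁴ Pa/m = 1236147 m ≈ 1240 km

1240 km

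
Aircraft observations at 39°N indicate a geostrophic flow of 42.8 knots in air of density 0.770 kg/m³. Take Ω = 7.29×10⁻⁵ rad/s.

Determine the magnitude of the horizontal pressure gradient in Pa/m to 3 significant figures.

Coriolis parameter at 39°N:
f = 2Ω sin φ = 2 × 7.29×10⁻⁵ × sin 39° = 9.18×10⁻⁵ s⁻¹
Wind speed in SI: 42.8 knots = 22.0 m/s
Geostrophic balance rearranged: |∂P/∂n| = f ρ V_g
|∂P/∂n| = 9.18×10⁻⁵ × 0.770 × 22.0 = 1.56×10⁻³ Pa/m

1.56×10⁻³ Pa/m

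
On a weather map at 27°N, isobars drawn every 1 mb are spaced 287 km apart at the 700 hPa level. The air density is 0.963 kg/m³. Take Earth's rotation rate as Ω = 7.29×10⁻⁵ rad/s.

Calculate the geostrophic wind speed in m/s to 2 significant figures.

Coriolis parameter at 27°N:
f = 2Ω sin φ = 2 × 7.29×10⁻⁵ × sin 27° = 6.62×10⁻⁵ s⁻¹
Pressure gradient: |∂P/∂n| = 100 Pa / 287000 m = 3.48×10⁻⁴ Pa/m
Geostrophic balance (pressure-gradient force = Coriolis force):
V_g = (1/(fρ)) |∂P/∂n| = 3.48×10⁻⁴ / (6.62×10⁻⁵ × 0.963) = 5.47 m/s

5.5 m/s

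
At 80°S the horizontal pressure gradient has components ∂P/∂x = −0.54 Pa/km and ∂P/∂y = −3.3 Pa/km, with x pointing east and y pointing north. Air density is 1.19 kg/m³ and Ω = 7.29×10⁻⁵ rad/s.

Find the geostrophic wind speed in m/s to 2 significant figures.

20 m/s

Coriolis parameter at 80°S:
f = 2Ω sin φ = 2 × 7.29×10⁻⁵ × sin 80° = 1.44×10⁻⁴ s⁻¹
In the Southern Hemisphere f is negative: f = −1.44×10⁻⁴ s⁻¹.
Component geostrophic relations (x east, y north):
u_g = −(1/(fρ)) ∂P/∂y,  v_g = (1/(fρ)) ∂P/∂x
u_g = −(−3.3×10⁻³)/(−1.44×10⁻⁴ × 1.19) = −19.3 m/s;  v_g = (−0.54×10⁻³)/(−1.44×10⁻⁴ × 1.19) = 3.16 m/s
|V_g| = √(u_g² + v_g²) = 19.6 m/s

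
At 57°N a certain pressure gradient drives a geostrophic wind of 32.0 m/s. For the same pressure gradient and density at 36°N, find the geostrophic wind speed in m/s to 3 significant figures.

With the same pressure gradient and density, V_g ∝ 1/f ∝ 1/sin φ.
V₂ = V₁ · sin φ₁ / sin φ₂ = 32.0 × sin 57° / sin 36°
V₂ = 32.0 × 0.8387/0.5878 = 45.7 m/s

45.7 m/s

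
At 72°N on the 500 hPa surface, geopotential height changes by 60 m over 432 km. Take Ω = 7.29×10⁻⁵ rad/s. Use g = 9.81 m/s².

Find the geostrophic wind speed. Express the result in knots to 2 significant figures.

19 knots

Coriolis parameter at 72°N:
f = 2Ω sin φ = 2 × 7.29×10⁻⁵ × sin 72° = 1.39×10⁻⁴ s⁻¹
Height gradient: |∂Z/∂n| = 60 m / 432000 m = 1.39×10⁻⁴
On a pressure surface, geostrophic balance gives V_g = (g/f)|∂Z/∂n|:
V_g = 9.81 × 1.39×10⁻⁴ / 1.39×10⁻⁴ = 9.83 m/s
Converting: 9.83 m/s × 1.944 = 19 knots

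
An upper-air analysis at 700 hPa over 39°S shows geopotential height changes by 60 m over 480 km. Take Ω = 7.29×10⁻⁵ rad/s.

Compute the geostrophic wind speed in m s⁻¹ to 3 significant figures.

13.4 m s⁻¹

Coriolis parameter at 39°S:
f = 2Ω sin φ = 2 × 7.29×10⁻⁵ × sin 39° = 9.18×10⁻⁵ s⁻¹
Height gradient: |∂Z/∂n| = 60 m / 480000 m = 1.25×10⁻⁴
On a pressure surface, geostrophic balance gives V_g = (g/f)|∂Z/∂n|:
V_g = 9.81 × 1.25×10⁻⁴ / 9.18×10⁻⁵ = 13.4 m/s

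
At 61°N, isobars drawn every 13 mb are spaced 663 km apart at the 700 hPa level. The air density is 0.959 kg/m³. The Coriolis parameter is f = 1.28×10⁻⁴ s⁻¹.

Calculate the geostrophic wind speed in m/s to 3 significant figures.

16.0 m/s

Pressure gradient: |∂P/∂n| = 1300 Pa / 663000 m = 1.96×10⁻³ Pa/m
Geostrophic balance (pressure-gradient force = Coriolis force):
V_g = (1/(fρ)) |∂P/∂n| = 1.96×10⁻³ / (1.28×10⁻⁴ × 0.959) = 16.0 m/s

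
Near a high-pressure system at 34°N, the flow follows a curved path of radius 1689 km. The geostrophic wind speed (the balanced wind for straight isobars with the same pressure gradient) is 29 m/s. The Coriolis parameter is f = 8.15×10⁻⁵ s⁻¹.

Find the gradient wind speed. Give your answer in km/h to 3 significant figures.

150 km/h

Around a high, pressure-gradient force acts outward with centrifugal, so Coriolis balances both:
fV = (1/ρ)|∂P/∂n| + V²/R  →  V² − fR·V + fR·V_g = 0
With fR = 8.15×10⁻⁵ × 1689×10³ m = 138 m/s:
V = [fR − √((fR)² − 4 fR V_g)]/2 = [138 − √(138² − 4×138×29)]/2 = 41.5 m/s
Supergeostrophic (V > V_g = 29 m/s), as expected around a high.
Converting: 41.5 m/s × 3.6 = 150 km/h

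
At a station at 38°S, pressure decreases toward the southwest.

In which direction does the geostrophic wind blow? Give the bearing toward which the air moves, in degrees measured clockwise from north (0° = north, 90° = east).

The pressure-gradient force points toward the southwest (bearing 225°).
Geostrophic balance: in the Southern Hemisphere the Coriolis force deflects motion to the left, so the geostrophic wind blows 90° to the left of the pressure-gradient force (low pressure on the right).
Rotating 225° by 90° counterclockwise gives 135° — the wind blows toward the southeast.

135°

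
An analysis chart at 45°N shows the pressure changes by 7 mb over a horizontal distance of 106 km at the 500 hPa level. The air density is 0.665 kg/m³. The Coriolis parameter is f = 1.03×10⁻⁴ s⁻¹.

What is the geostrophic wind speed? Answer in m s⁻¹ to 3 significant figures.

96.4 m s⁻¹

Pressure gradient: |∂P/∂n| = 700 Pa / 106000 m = 6.60×10⁻³ Pa/m
Geostrophic balance (pressure-gradient force = Coriolis force):
V_g = (1/(fρ)) |∂P/∂n| = 6.60×10⁻³ / (1.03×10⁻⁴ × 0.665) = 96.4 m/s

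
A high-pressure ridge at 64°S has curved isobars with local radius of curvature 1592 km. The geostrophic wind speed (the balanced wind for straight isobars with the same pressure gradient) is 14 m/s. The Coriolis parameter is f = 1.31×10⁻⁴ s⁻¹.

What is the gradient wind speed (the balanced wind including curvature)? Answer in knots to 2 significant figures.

Around a high, pressure-gradient force acts outward with centrifugal, so Coriolis balances both:
fV = (1/ρ)|∂P/∂n| + V²/R  →  V² − fR·V + fR·V_g = 0
With fR = 1.31×10⁻⁴ × 1592×10³ m = 209 m/s:
V = [fR − √((fR)² − 4 fR V_g)]/2 = [209 − √(209² − 4×209×14)]/2 = 15.1 m/s
Supergeostrophic (V > V_g = 14 m/s), as expected around a high.
Converting: 15.1 m/s × 1.944 = 29 knots

29 knots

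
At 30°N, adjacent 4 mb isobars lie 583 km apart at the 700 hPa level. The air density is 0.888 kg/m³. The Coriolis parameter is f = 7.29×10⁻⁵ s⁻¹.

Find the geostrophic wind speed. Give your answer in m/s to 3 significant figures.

10.6 m/s

Pressure gradient: |∂P/∂n| = 400 Pa / 583000 m = 6.86×10⁻⁴ Pa/m
Geostrophic balance (pressure-gradient force = Coriolis force):
V_g = (1/(fρ)) |∂P/∂n| = 6.86×10⁻⁴ / (7.29×10⁻⁵ × 0.888) = 10.6 m/s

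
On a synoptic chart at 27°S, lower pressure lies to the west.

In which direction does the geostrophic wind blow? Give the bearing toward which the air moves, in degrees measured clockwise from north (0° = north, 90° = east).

180°

The pressure-gradient force points toward the west (bearing 270°).
Geostrophic balance: in the Southern Hemisphere the Coriolis force deflects motion to the left, so the geostrophic wind blows 90° to the left of the pressure-gradient force (low pressure on the right).
Rotating 270° by 90° counterclockwise gives 180° — the wind blows toward the south.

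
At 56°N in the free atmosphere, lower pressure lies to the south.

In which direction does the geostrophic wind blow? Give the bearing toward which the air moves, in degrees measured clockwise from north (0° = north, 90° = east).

The pressure-gradient force points toward the south (bearing 180°).
Geostrophic balance: in the Northern Hemisphere the Coriolis force deflects motion to the right, so the geostrophic wind blows 90° to the right of the pressure-gradient force (low pressure on the left).
Rotating 180° by 90° clockwise gives 270° — the wind blows toward the west.

270°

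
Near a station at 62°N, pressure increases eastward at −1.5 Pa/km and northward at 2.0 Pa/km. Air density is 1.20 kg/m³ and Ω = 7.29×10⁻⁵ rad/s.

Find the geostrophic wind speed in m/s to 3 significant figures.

16.2 m/s

Coriolis parameter at 62°N:
f = 2Ω sin φ = 2 × 7.29×10⁻⁵ × sin 62° = 1.29×10⁻⁴ s⁻¹
Component geostrophic relations (x east, y north):
u_g = −(1/(fρ)) ∂P/∂y,  v_g = (1/(fρ)) ∂P/∂x
u_g = −(2.0×10⁻³)/(1.29×10⁻⁴ × 1.20) = −12.9 m/s;  v_g = (−1.5×10⁻³)/(1.29×10⁻⁴ × 1.20) = −9.71 m/s
|V_g| = √(u_g² + v_g²) = 16.2 m/s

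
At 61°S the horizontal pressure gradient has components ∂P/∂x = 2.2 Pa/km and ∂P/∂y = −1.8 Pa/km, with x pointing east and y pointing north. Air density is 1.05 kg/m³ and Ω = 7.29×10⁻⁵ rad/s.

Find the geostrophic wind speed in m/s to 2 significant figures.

21 m/s

Coriolis parameter at 61°S:
f = 2Ω sin φ = 2 × 7.29×10⁻⁵ × sin 61° = 1.28×10⁻⁴ s⁻¹
In the Southern Hemisphere f is negative: f = −1.28×10⁻⁴ s⁻¹.
Component geostrophic relations (x east, y north):
u_g = −(1/(fρ)) ∂P/∂y,  v_g = (1/(fρ)) ∂P/∂x
u_g = −(−1.8×10⁻³)/(−1.28×10⁻⁴ × 1.05) = −13.4 m/s;  v_g = (2.2×10⁻³)/(−1.28×10⁻⁴ × 1.05) = −16.4 m/s
|V_g| = √(u_g² + v_g²) = 21.2 m/s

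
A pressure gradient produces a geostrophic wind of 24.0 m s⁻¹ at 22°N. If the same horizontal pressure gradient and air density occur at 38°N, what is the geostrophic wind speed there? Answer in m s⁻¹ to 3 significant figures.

With the same pressure gradient and density, V_g ∝ 1/f ∝ 1/sin φ.
V₂ = V₁ · sin φ₁ / sin φ₂ = 24.0 × sin 22° / sin 38°
V₂ = 24.0 × 0.3746/0.6157 = 14.6 m s⁻¹

14.6 m s⁻¹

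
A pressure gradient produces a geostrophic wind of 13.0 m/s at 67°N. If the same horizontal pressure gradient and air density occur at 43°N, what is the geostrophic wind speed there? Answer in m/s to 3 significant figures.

With the same pressure gradient and density, V_g ∝ 1/f ∝ 1/sin φ.
V₂ = V₁ · sin φ₁ / sin φ₂ = 13.0 × sin 67° / sin 43°
V₂ = 13.0 × 0.9205/0.6820 = 17.5 m/s

17.5 m/s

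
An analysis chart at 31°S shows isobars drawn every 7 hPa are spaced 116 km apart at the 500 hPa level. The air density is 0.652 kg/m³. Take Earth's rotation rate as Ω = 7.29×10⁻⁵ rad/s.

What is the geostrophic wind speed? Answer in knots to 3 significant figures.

240 knots

Coriolis parameter at 31°S:
f = 2Ω sin φ = 2 × 7.29×10⁻⁵ × sin 31° = 7.51×10⁻⁵ s⁻¹
Pressure gradient: |∂P/∂n| = 700 Pa / 116000 m = 6.03×10⁻³ Pa/m
Geostrophic balance (pressure-gradient force = Coriolis force):
V_g = (1/(fρ)) |∂P/∂n| = 6.03×10⁻³ / (7.51×10⁻⁵ × 0.652) = 123 m/s
Converting: 123 m/s × 1.944 = 240 knots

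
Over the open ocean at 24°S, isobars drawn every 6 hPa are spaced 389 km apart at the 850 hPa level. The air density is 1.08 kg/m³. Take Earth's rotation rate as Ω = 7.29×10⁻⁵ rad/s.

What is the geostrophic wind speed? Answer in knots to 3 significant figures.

46.8 knots

Coriolis parameter at 24°S:
f = 2Ω sin φ = 2 × 7.29×10⁻⁵ × sin 24° = 5.93×10⁻⁵ s⁻¹
Pressure gradient: |∂P/∂n| = 600 Pa / 389000 m = 1.54×10⁻³ Pa/m
Geostrophic balance (pressure-gradient force = Coriolis force):
V_g = (1/(fρ)) |∂P/∂n| = 1.54×10⁻³ / (5.93×10⁻⁵ × 1.08) = 24.1 m/s
Converting: 24.1 m/s × 1.944 = 46.8 knots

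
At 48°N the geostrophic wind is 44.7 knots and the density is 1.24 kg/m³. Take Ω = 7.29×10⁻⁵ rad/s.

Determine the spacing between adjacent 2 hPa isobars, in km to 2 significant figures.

Coriolis parameter at 48°N:
f = 2Ω sin φ = 2 × 7.29×10⁻⁵ × sin 48° = 1.08×10⁻⁴ s⁻¹
Wind speed in SI: 44.7 knots = 23.0 m/s
Geostrophic balance rearranged: |∂P/∂n| = f ρ V_g
|∂P/∂n| = 1.08×10⁻⁴ × 1.24 × 23.0 = 3.09×10⁻³ Pa/m
Isobar spacing: Δn = ΔP/|∂P/∂n| = 200 Pa / 3.09×10⁻³ Pa/m = 64734 m ≈ 65 km

65 km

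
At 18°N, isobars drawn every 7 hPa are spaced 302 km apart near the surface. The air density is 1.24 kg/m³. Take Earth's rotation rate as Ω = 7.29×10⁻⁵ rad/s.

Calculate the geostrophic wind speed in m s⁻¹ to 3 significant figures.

Coriolis parameter at 18°N:
f = 2Ω sin φ = 2 × 7.29×10⁻⁵ × sin 18° = 4.51×10⁻⁵ s⁻¹
Pressure gradient: |∂P/∂n| = 700 Pa / 302000 m = 2.32×10⁻³ Pa/m
Geostrophic balance (pressure-gradient force = Coriolis force):
V_g = (1/(fρ)) |∂P/∂n| = 2.32×10⁻³ / (4.51×10⁻⁵ × 1.24) = 41.5 m/s

41.5 m s⁻¹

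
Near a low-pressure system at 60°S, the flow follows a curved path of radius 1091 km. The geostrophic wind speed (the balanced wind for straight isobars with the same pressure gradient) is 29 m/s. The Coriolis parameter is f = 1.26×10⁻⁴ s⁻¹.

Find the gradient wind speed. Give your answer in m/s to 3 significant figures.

24.6 m/s

Around a low, centrifugal force acts outward with Coriolis, so pressure-gradient force balances both:
(1/ρ)|∂P/∂n| = fV + V²/R  →  V² + fR·V − fR·V_g = 0
With fR = 1.26×10⁻⁴ × 1091×10³ m = 137 m/s:
V = [−fR + √((fR)² + 4 fR V_g)]/2 = [−137 + √(137² + 4×137×29)]/2 = 24.6 m/s
Subgeostrophic (V < V_g = 29 m/s), as expected around a low.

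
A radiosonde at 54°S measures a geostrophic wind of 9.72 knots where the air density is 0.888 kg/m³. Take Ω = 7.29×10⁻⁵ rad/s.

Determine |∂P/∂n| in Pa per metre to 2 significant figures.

5.2×10⁻⁴ Pa/m

Coriolis parameter at 54°S:
f = 2Ω sin φ = 2 × 7.29×10⁻⁵ × sin 54° = 1.18×10⁻⁴ s⁻¹
Wind speed in SI: 9.72 knots = 5.00 m/s
Geostrophic balance rearranged: |∂P/∂n| = f ρ V_g
|∂P/∂n| = 1.18×10⁻⁴ × 0.888 × 5.00 = 5.24×10⁻⁴ Pa/m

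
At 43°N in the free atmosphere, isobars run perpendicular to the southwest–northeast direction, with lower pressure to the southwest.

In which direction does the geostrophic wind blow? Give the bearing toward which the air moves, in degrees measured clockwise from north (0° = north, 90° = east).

The pressure-gradient force points toward the southwest (bearing 225°).
Geostrophic balance: in the Northern Hemisphere the Coriolis force deflects motion to the right, so the geostrophic wind blows 90° to the right of the pressure-gradient force (low pressure on the left).
Rotating 225° by 90° clockwise gives 315° — the wind blows toward the northwest.

315°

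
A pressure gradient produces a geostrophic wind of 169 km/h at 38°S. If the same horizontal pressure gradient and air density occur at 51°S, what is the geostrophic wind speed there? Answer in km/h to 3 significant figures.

134 km/h

With the same pressure gradient and density, V_g ∝ 1/f ∝ 1/sin φ.
V₂ = V₁ · sin φ₁ / sin φ₂ = 169 × sin 38° / sin 51°
V₂ = 169 × 0.6157/0.7771 = 134 km/h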